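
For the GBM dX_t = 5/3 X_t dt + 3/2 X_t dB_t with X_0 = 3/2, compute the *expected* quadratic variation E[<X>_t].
E[<X>_t] = 243*exp(67*t/12)/268 - 243/268

<X>_t = int_0^t ((3/2) * X_s)^2 ds. Taking expectation inside the integral: E[<X>_t] = (3/2)^2 * int_0^t E[X_s^2] ds. For GBM, E[X_s^2] = x_0^2 * exp((2 mu + sigma^2) s). Integrating:
  E[<X>_t] = (3/2)^2 * (3/2)^2 * (exp((2*(5/3) + (3/2)^2) t) - 1) / (2*(5/3) + (3/2)^2)
           = (3/2)^2 * (3/2)^2 * (exp((67/12) t) - 1) / (67/12) = 243*exp(67*t/12)/268 - 243/268.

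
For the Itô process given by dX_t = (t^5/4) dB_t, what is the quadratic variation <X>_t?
<X>_t = t^11/176

For an Itô process dX_t = a(t) dt + b(t) dB_t, the quadratic variation is <X>_t = int_0^t b(s)^2 ds (the drift term does not contribute). Here b(s) = s^5/4, so
  b(s)^2 = s^10/16.
Integrating from 0 to t:
  <X>_t = int_0^t (s^10/16) ds = t^11/176.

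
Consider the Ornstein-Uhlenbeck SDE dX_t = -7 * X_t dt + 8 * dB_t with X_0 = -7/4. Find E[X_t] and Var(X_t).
E[X_t] = -7*exp(-7*t)/4; Var(X_t) = 32/7 - 32*exp(-14*t)/7

The OU SDE dX = -theta X dt + sigma dB admits the integrating factor exp(theta t): d(exp(theta t) X_t) = sigma exp(theta t) dB_t. Integrating from 0 to t:
  X_t = x_0 * exp(-theta t) + sigma * int_0^t exp(-theta (t-s)) dB_s.
The Itô integral has mean 0 and (by the Itô isometry) variance sigma^2 * int_0^t exp(-2 theta (t - s)) ds = sigma^2 * (1 - exp(-2 theta t)) / (2 theta).
With theta = 7, sigma = 8, x_0 = -7/4:
  E[X_t] = -7/4 * exp(-7 t) = -7*exp(-7*t)/4
  Var(X_t) = (8)^2 * (1 - exp(-2*7 t)) / (2 * 7) = 32/7 - 32*exp(-14*t)/7.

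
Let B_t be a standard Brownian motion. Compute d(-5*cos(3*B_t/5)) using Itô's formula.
d(-5*cos(3*B_t/5)) = (9*cos(3*B_t/5)/10) dt + (3*sin(3*B_t/5)) dB_t

Itô's formula for f(B_t) gives d f(B_t) = f'(B_t) dB_t + (1/2) f''(B_t) dt. Compute derivatives of f(x) = -5*cos(3*x/5):
  f'(x)  = 3*sin(3*x/5)
  f''(x) = 9*cos(3*x/5)/5
Substitute x = B_t and multiply the f'' term by 1/2:
  drift     = (1/2) * (9*cos(3*x/5)/5) evaluated at B_t = 9*cos(3*B_t/5)/10
  diffusion = (3*sin(3*x/5)) evaluated at B_t = 3*sin(3*B_t/5)
Therefore d(-5*cos(3*B_t/5)) = (9*cos(3*B_t/5)/10) dt + (3*sin(3*B_t/5)) dB_t.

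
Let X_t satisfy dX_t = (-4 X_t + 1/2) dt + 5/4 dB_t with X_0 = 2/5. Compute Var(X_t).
Var(X_t) = 25/128 - 25*exp(-8*t)/128

The variance V(t) = Var(X_t) satisfies V'(t) = 2 a V(t) + c^2 with V(0) = 0 (drift coefficient is linear in X, diffusion is constant). With a = -4, c = 5/4, the solution is
  V(t) = (c^2 / (2 a)) * (exp(2 a t) - 1)
       = ((5/4)^2 / (2*(-4))) * (exp((-8) t) - 1)
       = 25/128 - 25*exp(-8*t)/128.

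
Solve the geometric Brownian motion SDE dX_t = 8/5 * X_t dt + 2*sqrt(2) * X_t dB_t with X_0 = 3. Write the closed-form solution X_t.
X_t = 3 * exp((-12/5) * t + (2*sqrt(2)) * B_t)

For GBM dX = mu X dt + sigma X dB with X_0 = x_0, apply Itô to Y = log X: dY = (mu - sigma^2/2) dt + sigma dB, so Y_t = log(x_0) + (mu - sigma^2/2) t + sigma B_t and hence X_t = x_0 * exp((mu - sigma^2/2) t + sigma B_t).
With mu = 8/5, sigma = 2*sqrt(2), x_0 = 3, this gives:
  X_t = 3 * exp((-12/5) * t + (2*sqrt(2)) * B_t).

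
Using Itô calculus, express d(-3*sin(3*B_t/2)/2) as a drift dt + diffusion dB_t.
d(-3*sin(3*B_t/2)/2) = (27*sin(3*B_t/2)/16) dt + (-9*cos(3*B_t/2)/4) dB_t

Itô's formula for f(B_t) gives d f(B_t) = f'(B_t) dB_t + (1/2) f''(B_t) dt. Compute derivatives of f(x) = -3*sin(3*x/2)/2:
  f'(x)  = -9*cos(3*x/2)/4
  f''(x) = 27*sin(3*x/2)/8
Substitute x = B_t and multiply the f'' term by 1/2:
  drift     = (1/2) * (27*sin(3*x/2)/8) evaluated at B_t = 27*sin(3*B_t/2)/16
  diffusion = (-9*cos(3*x/2)/4) evaluated at B_t = -9*cos(3*B_t/2)/4
Therefore d(-3*sin(3*B_t/2)/2) = (27*sin(3*B_t/2)/16) dt + (-9*cos(3*B_t/2)/4) dB_t.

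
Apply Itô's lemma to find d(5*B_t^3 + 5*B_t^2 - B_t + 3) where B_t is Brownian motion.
d(5*B_t^3 + 5*B_t^2 - B_t + 3) = (15*B_t + 5) dt + (15*B_t^2 + 10*B_t - 1) dB_t

Itô's formula for f(B_t) gives d f(B_t) = f'(B_t) dB_t + (1/2) f''(B_t) dt. Compute derivatives of f(x) = 5*x^3 + 5*x^2 - x + 3:
  f'(x)  = 15*x^2 + 10*x - 1
  f''(x) = 30*x + 10
Substitute x = B_t and multiply the f'' term by 1/2:
  drift     = (1/2) * (30*x + 10) evaluated at B_t = 15*B_t + 5
  diffusion = (15*x^2 + 10*x - 1) evaluated at B_t = 15*B_t^2 + 10*B_t - 1
Therefore d(5*B_t^3 + 5*B_t^2 - B_t + 3) = (15*B_t + 5) dt + (15*B_t^2 + 10*B_t - 1) dB_t.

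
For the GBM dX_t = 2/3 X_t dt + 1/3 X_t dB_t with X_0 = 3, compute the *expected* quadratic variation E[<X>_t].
E[<X>_t] = 9*exp(13*t/9)/13 - 9/13

<X>_t = int_0^t ((1/3) * X_s)^2 ds. Taking expectation inside the integral: E[<X>_t] = (1/3)^2 * int_0^t E[X_s^2] ds. For GBM, E[X_s^2] = x_0^2 * exp((2 mu + sigma^2) s). Integrating:
  E[<X>_t] = (1/3)^2 * 3^2 * (exp((2*(2/3) + (1/3)^2) t) - 1) / (2*(2/3) + (1/3)^2)
           = (1/3)^2 * 3^2 * (exp((13/9) t) - 1) / (13/9) = 9*exp(13*t/9)/13 - 9/13.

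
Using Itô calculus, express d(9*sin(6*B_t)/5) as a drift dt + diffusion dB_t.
d(9*sin(6*B_t)/5) = (-162*sin(6*B_t)/5) dt + (54*cos(6*B_t)/5) dB_t

Itô's formula for f(B_t) gives d f(B_t) = f'(B_t) dB_t + (1/2) f''(B_t) dt. Compute derivatives of f(x) = 9*sin(6*x)/5:
  f'(x)  = 54*cos(6*x)/5
  f''(x) = -324*sin(6*x)/5
Substitute x = B_t and multiply the f'' term by 1/2:
  drift     = (1/2) * (-324*sin(6*x)/5) evaluated at B_t = -162*sin(6*B_t)/5
  diffusion = (54*cos(6*x)/5) evaluated at B_t = 54*cos(6*B_t)/5
Therefore d(9*sin(6*B_t)/5) = (-162*sin(6*B_t)/5) dt + (54*cos(6*B_t)/5) dB_t.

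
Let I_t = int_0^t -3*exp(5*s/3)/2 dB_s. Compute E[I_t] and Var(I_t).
E[I_t] = 0; Var(I_t) = 27*exp(10*t/3)/40 - 27/40

The Itô integral of a deterministic integrand f(s) has mean 0 because each increment f(s) * (B_{s+ds} - B_s) has mean 0. By the Itô isometry:
  Var( int_0^t f(s) dB_s ) = E[ (int_0^t f(s) dB_s)^2 ] = int_0^t f(s)^2 ds.
Here f(s) = -3*exp(5*s/3)/2, so f(s)^2 = 9*exp(10*s/3)/4. Integrate:
  int_0^t (9*exp(10*s/3)/4) ds = 27*exp(10*t/3)/40 - 27/40.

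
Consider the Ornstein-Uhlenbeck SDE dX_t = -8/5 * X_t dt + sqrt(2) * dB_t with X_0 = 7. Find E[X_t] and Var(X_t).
E[X_t] = 7*exp(-8*t/5); Var(X_t) = 5/8 - 5*exp(-16*t/5)/8

The OU SDE dX = -theta X dt + sigma dB admits the integrating factor exp(theta t): d(exp(theta t) X_t) = sigma exp(theta t) dB_t. Integrating from 0 to t:
  X_t = x_0 * exp(-theta t) + sigma * int_0^t exp(-theta (t-s)) dB_s.
The Itô integral has mean 0 and (by the Itô isometry) variance sigma^2 * int_0^t exp(-2 theta (t - s)) ds = sigma^2 * (1 - exp(-2 theta t)) / (2 theta).
With theta = 8/5, sigma = sqrt(2), x_0 = 7:
  E[X_t] = 7 * exp(-8/5 t) = 7*exp(-8*t/5)
  Var(X_t) = (sqrt(2))^2 * (1 - exp(-2*8/5 t)) / (2 * 8/5) = 5/8 - 5*exp(-16*t/5)/8.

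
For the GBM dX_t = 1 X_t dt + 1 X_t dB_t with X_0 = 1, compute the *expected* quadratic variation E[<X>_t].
E[<X>_t] = exp(3*t)/3 - 1/3

<X>_t = int_0^t (1 * X_s)^2 ds. Taking expectation inside the integral: E[<X>_t] = 1^2 * int_0^t E[X_s^2] ds. For GBM, E[X_s^2] = x_0^2 * exp((2 mu + sigma^2) s). Integrating:
  E[<X>_t] = 1^2 * 1^2 * (exp((2*1 + 1^2) t) - 1) / (2*1 + 1^2)
           = 1^2 * 1^2 * (exp(3 t) - 1) / 3 = exp(3*t)/3 - 1/3.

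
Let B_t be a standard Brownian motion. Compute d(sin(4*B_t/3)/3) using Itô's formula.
d(sin(4*B_t/3)/3) = (-8*sin(4*B_t/3)/27) dt + (4*cos(4*B_t/3)/9) dB_t

Itô's formula for f(B_t) gives d f(B_t) = f'(B_t) dB_t + (1/2) f''(B_t) dt. Compute derivatives of f(x) = sin(4*x/3)/3:
  f'(x)  = 4*cos(4*x/3)/9
  f''(x) = -16*sin(4*x/3)/27
Substitute x = B_t and multiply the f'' term by 1/2:
  drift     = (1/2) * (-16*sin(4*x/3)/27) evaluated at B_t = -8*sin(4*B_t/3)/27
  diffusion = (4*cos(4*x/3)/9) evaluated at B_t = 4*cos(4*B_t/3)/9
Therefore d(sin(4*B_t/3)/3) = (-8*sin(4*B_t/3)/27) dt + (4*cos(4*B_t/3)/9) dB_t.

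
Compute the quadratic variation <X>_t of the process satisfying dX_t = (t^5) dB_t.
<X>_t = t^11/11

For an Itô process dX_t = a(t) dt + b(t) dB_t, the quadratic variation is <X>_t = int_0^t b(s)^2 ds (the drift term does not contribute). Here b(s) = s^5, so
  b(s)^2 = s^10.
Integrating from 0 to t:
  <X>_t = int_0^t (s^10) ds = t^11/11.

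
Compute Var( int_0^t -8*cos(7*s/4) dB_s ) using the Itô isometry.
Var = 32*t + 64*sin(7*t/2)/7

The Itô integral of a deterministic integrand f(s) has mean 0 because each increment f(s) * (B_{s+ds} - B_s) has mean 0. By the Itô isometry:
  Var( int_0^t f(s) dB_s ) = E[ (int_0^t f(s) dB_s)^2 ] = int_0^t f(s)^2 ds.
Here f(s) = -8*cos(7*s/4), so f(s)^2 = 64*cos(7*s/4)^2. Integrate:
  int_0^t (64*cos(7*s/4)^2) ds = 32*t + 64*sin(7*t/2)/7.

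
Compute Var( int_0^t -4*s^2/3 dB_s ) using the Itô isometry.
Var = 16*t^5/45

The Itô integral of a deterministic integrand f(s) has mean 0 because each increment f(s) * (B_{s+ds} - B_s) has mean 0. By the Itô isometry:
  Var( int_0^t f(s) dB_s ) = E[ (int_0^t f(s) dB_s)^2 ] = int_0^t f(s)^2 ds.
Here f(s) = -4*s^2/3, so f(s)^2 = 16*s^4/9. Integrate:
  int_0^t (16*s^4/9) ds = 16*t^5/45.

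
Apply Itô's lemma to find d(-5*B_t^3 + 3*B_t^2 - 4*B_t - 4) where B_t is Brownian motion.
d(-5*B_t^3 + 3*B_t^2 - 4*B_t - 4) = (3 - 15*B_t) dt + (-15*B_t^2 + 6*B_t - 4) dB_t

Itô's formula for f(B_t) gives d f(B_t) = f'(B_t) dB_t + (1/2) f''(B_t) dt. Compute derivatives of f(x) = -5*x^3 + 3*x^2 - 4*x - 4:
  f'(x)  = -15*x^2 + 6*x - 4
  f''(x) = 6 - 30*x
Substitute x = B_t and multiply the f'' term by 1/2:
  drift     = (1/2) * (6 - 30*x) evaluated at B_t = 3 - 15*B_t
  diffusion = (-15*x^2 + 6*x - 4) evaluated at B_t = -15*B_t^2 + 6*B_t - 4
Therefore d(-5*B_t^3 + 3*B_t^2 - 4*B_t - 4) = (3 - 15*B_t) dt + (-15*B_t^2 + 6*B_t - 4) dB_t.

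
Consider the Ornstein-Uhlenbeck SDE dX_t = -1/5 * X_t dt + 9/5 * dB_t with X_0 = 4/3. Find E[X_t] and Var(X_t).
E[X_t] = 4*exp(-t/5)/3; Var(X_t) = 81/10 - 81*exp(-2*t/5)/10

The OU SDE dX = -theta X dt + sigma dB admits the integrating factor exp(theta t): d(exp(theta t) X_t) = sigma exp(theta t) dB_t. Integrating from 0 to t:
  X_t = x_0 * exp(-theta t) + sigma * int_0^t exp(-theta (t-s)) dB_s.
The Itô integral has mean 0 and (by the Itô isometry) variance sigma^2 * int_0^t exp(-2 theta (t - s)) ds = sigma^2 * (1 - exp(-2 theta t)) / (2 theta).
With theta = 1/5, sigma = 9/5, x_0 = 4/3:
  E[X_t] = 4/3 * exp(-1/5 t) = 4*exp(-t/5)/3
  Var(X_t) = (9/5)^2 * (1 - exp(-2*1/5 t)) / (2 * 1/5) = 81/10 - 81*exp(-2*t/5)/10.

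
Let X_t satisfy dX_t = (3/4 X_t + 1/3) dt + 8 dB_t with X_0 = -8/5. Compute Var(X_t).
Var(X_t) = 128*exp(3*t/2)/3 - 128/3

The variance V(t) = Var(X_t) satisfies V'(t) = 2 a V(t) + c^2 with V(0) = 0 (drift coefficient is linear in X, diffusion is constant). With a = 3/4, c = 8, the solution is
  V(t) = (c^2 / (2 a)) * (exp(2 a t) - 1)
       = (8^2 / (2*(3/4))) * (exp((3/2) t) - 1)
       = 128*exp(3*t/2)/3 - 128/3.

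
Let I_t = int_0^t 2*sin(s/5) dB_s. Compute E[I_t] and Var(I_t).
E[I_t] = 0; Var(I_t) = 2*t - 5*sin(2*t/5)

The Itô integral of a deterministic integrand f(s) has mean 0 because each increment f(s) * (B_{s+ds} - B_s) has mean 0. By the Itô isometry:
  Var( int_0^t f(s) dB_s ) = E[ (int_0^t f(s) dB_s)^2 ] = int_0^t f(s)^2 ds.
Here f(s) = 2*sin(s/5), so f(s)^2 = 4*sin(s/5)^2. Integrate:
  int_0^t (4*sin(s/5)^2) ds = 2*t - 5*sin(2*t/5).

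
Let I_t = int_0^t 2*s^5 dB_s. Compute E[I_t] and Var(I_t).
E[I_t] = 0; Var(I_t) = 4*t^11/11

The Itô integral of a deterministic integrand f(s) has mean 0 because each increment f(s) * (B_{s+ds} - B_s) has mean 0. By the Itô isometry:
  Var( int_0^t f(s) dB_s ) = E[ (int_0^t f(s) dB_s)^2 ] = int_0^t f(s)^2 ds.
Here f(s) = 2*s^5, so f(s)^2 = 4*s^10. Integrate:
  int_0^t (4*s^10) ds = 4*t^11/11.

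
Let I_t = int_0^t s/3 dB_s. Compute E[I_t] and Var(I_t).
E[I_t] = 0; Var(I_t) = t^3/27

The Itô integral of a deterministic integrand f(s) has mean 0 because each increment f(s) * (B_{s+ds} - B_s) has mean 0. By the Itô isometry:
  Var( int_0^t f(s) dB_s ) = E[ (int_0^t f(s) dB_s)^2 ] = int_0^t f(s)^2 ds.
Here f(s) = s/3, so f(s)^2 = s^2/9. Integrate:
  int_0^t (s^2/9) ds = t^3/27.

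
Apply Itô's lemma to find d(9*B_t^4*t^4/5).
d(9*B_t^4*t^4/5) = (18*B_t^2*t^3*(2*B_t^2 + 3*t)/5) dt + (36*B_t^3*t^4/5) dB_t

Itô's formula for f(t, x): d f(t, B_t) = (f_t + (1/2) f_xx) dt + f_x dB_t. Compute partials of f(t, x) = 9*t^4*x^4/5:
  f_t(t,x)  = 36*t^3*x^4/5
  f_x(t,x)  = 36*t^4*x^3/5
  f_xx(t,x) = 108*t^4*x^2/5
Assemble drift = f_t + (1/2) f_xx = 18*t^3*x^2*(3*t + 2*x^2)/5 and diffusion = f_x = 36*t^4*x^3/5. Substituting x = B_t:
  d(9*B_t^4*t^4/5) = (18*B_t^2*t^3*(2*B_t^2 + 3*t)/5) dt + (36*B_t^3*t^4/5) dB_t.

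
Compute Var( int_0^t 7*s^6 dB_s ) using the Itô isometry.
Var = 49*t^13/13

The Itô integral of a deterministic integrand f(s) has mean 0 because each increment f(s) * (B_{s+ds} - B_s) has mean 0. By the Itô isometry:
  Var( int_0^t f(s) dB_s ) = E[ (int_0^t f(s) dB_s)^2 ] = int_0^t f(s)^2 ds.
Here f(s) = 7*s^6, so f(s)^2 = 49*s^12. Integrate:
  int_0^t (49*s^12) ds = 49*t^13/13.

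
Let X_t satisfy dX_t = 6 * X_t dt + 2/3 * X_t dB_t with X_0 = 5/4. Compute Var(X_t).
Var(X_t) = 25*(exp(4*t/9) - 1)*exp(12*t)/16

For GBM dX = mu X dt + sigma X dB with X_0 = x_0, apply Itô to Y = log X: dY = (mu - sigma^2/2) dt + sigma dB, so Y_t = log(x_0) + (mu - sigma^2/2) t + sigma B_t and hence X_t = x_0 * exp((mu - sigma^2/2) t + sigma B_t).
With mu = 6, sigma = 2/3, x_0 = 5/4, this gives:
  X_t = 5/4 * exp((52/9) * t + (2/3) * B_t).
Since sigma*B_t ~ Normal(0, sigma^2 t), E[exp(sigma*B_t)] = exp(sigma^2 t / 2); so E[X_t] = x_0 * exp((mu - sigma^2/2) t) * exp(sigma^2 t / 2) = x_0 * exp(mu t) = 5*exp(6*t)/4.
Var(X_t) = E[X_t^2] - (E[X_t])^2 = x_0^2 * exp(2 mu t) * (exp(sigma^2 t) - 1) = 25*(exp(4*t/9) - 1)*exp(12*t)/16.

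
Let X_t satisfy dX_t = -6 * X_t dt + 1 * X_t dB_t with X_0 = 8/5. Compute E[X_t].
E[X_t] = 8*exp(-6*t)/5

For GBM dX = mu X dt + sigma X dB with X_0 = x_0, apply Itô to Y = log X: dY = (mu - sigma^2/2) dt + sigma dB, so Y_t = log(x_0) + (mu - sigma^2/2) t + sigma B_t and hence X_t = x_0 * exp((mu - sigma^2/2) t + sigma B_t).
With mu = -6, sigma = 1, x_0 = 8/5, this gives:
  X_t = 8/5 * exp((-13/2) * t + (1) * B_t).
Since sigma*B_t ~ Normal(0, sigma^2 t), E[exp(sigma*B_t)] = exp(sigma^2 t / 2); so E[X_t] = x_0 * exp((mu - sigma^2/2) t) * exp(sigma^2 t / 2) = x_0 * exp(mu t) = 8*exp(-6*t)/5.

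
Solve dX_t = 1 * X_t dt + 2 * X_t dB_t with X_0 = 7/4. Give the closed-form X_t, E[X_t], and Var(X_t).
X_t = 7/4 * exp((-1) t + (2) B_t); E[X_t] = 7*exp(t)/4; Var(X_t) = 49*(exp(4*t) - 1)*exp(2*t)/16

For GBM dX = mu X dt + sigma X dB with X_0 = x_0, apply Itô to Y = log X: dY = (mu - sigma^2/2) dt + sigma dB, so Y_t = log(x_0) + (mu - sigma^2/2) t + sigma B_t and hence X_t = x_0 * exp((mu - sigma^2/2) t + sigma B_t).
With mu = 1, sigma = 2, x_0 = 7/4, this gives:
  X_t = 7/4 * exp((-1) * t + (2) * B_t).
Since sigma*B_t ~ Normal(0, sigma^2 t), E[exp(sigma*B_t)] = exp(sigma^2 t / 2); so E[X_t] = x_0 * exp((mu - sigma^2/2) t) * exp(sigma^2 t / 2) = x_0 * exp(mu t) = 7*exp(t)/4.
Var(X_t) = E[X_t^2] - (E[X_t])^2 = x_0^2 * exp(2 mu t) * (exp(sigma^2 t) - 1) = 49*(exp(4*t) - 1)*exp(2*t)/16.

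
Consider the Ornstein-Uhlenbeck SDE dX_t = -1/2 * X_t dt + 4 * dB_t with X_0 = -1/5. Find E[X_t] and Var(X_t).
E[X_t] = -exp(-t/2)/5; Var(X_t) = 16 - 16*exp(-t)

The OU SDE dX = -theta X dt + sigma dB admits the integrating factor exp(theta t): d(exp(theta t) X_t) = sigma exp(theta t) dB_t. Integrating from 0 to t:
  X_t = x_0 * exp(-theta t) + sigma * int_0^t exp(-theta (t-s)) dB_s.
The Itô integral has mean 0 and (by the Itô isometry) variance sigma^2 * int_0^t exp(-2 theta (t - s)) ds = sigma^2 * (1 - exp(-2 theta t)) / (2 theta).
With theta = 1/2, sigma = 4, x_0 = -1/5:
  E[X_t] = -1/5 * exp(-1/2 t) = -exp(-t/2)/5
  Var(X_t) = (4)^2 * (1 - exp(-2*1/2 t)) / (2 * 1/2) = 16 - 16*exp(-t).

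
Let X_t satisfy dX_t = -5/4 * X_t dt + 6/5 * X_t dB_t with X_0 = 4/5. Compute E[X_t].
E[X_t] = 4*exp(-5*t/4)/5

For GBM dX = mu X dt + sigma X dB with X_0 = x_0, apply Itô to Y = log X: dY = (mu - sigma^2/2) dt + sigma dB, so Y_t = log(x_0) + (mu - sigma^2/2) t + sigma B_t and hence X_t = x_0 * exp((mu - sigma^2/2) t + sigma B_t).
With mu = -5/4, sigma = 6/5, x_0 = 4/5, this gives:
  X_t = 4/5 * exp((-197/100) * t + (6/5) * B_t).
Since sigma*B_t ~ Normal(0, sigma^2 t), E[exp(sigma*B_t)] = exp(sigma^2 t / 2); so E[X_t] = x_0 * exp((mu - sigma^2/2) t) * exp(sigma^2 t / 2) = x_0 * exp(mu t) = 4*exp(-5*t/4)/5.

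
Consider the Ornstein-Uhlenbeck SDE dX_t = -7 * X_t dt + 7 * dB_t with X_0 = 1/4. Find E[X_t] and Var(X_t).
E[X_t] = exp(-7*t)/4; Var(X_t) = 7/2 - 7*exp(-14*t)/2

The OU SDE dX = -theta X dt + sigma dB admits the integrating factor exp(theta t): d(exp(theta t) X_t) = sigma exp(theta t) dB_t. Integrating from 0 to t:
  X_t = x_0 * exp(-theta t) + sigma * int_0^t exp(-theta (t-s)) dB_s.
The Itô integral has mean 0 and (by the Itô isometry) variance sigma^2 * int_0^t exp(-2 theta (t - s)) ds = sigma^2 * (1 - exp(-2 theta t)) / (2 theta).
With theta = 7, sigma = 7, x_0 = 1/4:
  E[X_t] = 1/4 * exp(-7 t) = exp(-7*t)/4
  Var(X_t) = (7)^2 * (1 - exp(-2*7 t)) / (2 * 7) = 7/2 - 7*exp(-14*t)/2.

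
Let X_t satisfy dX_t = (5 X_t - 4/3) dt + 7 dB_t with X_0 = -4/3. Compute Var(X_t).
Var(X_t) = 49*exp(10*t)/10 - 49/10

The variance V(t) = Var(X_t) satisfies V'(t) = 2 a V(t) + c^2 with V(0) = 0 (drift coefficient is linear in X, diffusion is constant). With a = 5, c = 7, the solution is
  V(t) = (c^2 / (2 a)) * (exp(2 a t) - 1)
       = (7^2 / (2*5)) * (exp(10 t) - 1)
       = 49*exp(10*t)/10 - 49/10.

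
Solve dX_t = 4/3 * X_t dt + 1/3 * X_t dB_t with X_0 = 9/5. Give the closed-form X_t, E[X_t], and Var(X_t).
X_t = 9/5 * exp((23/18) t + (1/3) B_t); E[X_t] = 9*exp(4*t/3)/5; Var(X_t) = 81*(exp(t/9) - 1)*exp(8*t/3)/25

For GBM dX = mu X dt + sigma X dB with X_0 = x_0, apply Itô to Y = log X: dY = (mu - sigma^2/2) dt + sigma dB, so Y_t = log(x_0) + (mu - sigma^2/2) t + sigma B_t and hence X_t = x_0 * exp((mu - sigma^2/2) t + sigma B_t).
With mu = 4/3, sigma = 1/3, x_0 = 9/5, this gives:
  X_t = 9/5 * exp((23/18) * t + (1/3) * B_t).
Since sigma*B_t ~ Normal(0, sigma^2 t), E[exp(sigma*B_t)] = exp(sigma^2 t / 2); so E[X_t] = x_0 * exp((mu - sigma^2/2) t) * exp(sigma^2 t / 2) = x_0 * exp(mu t) = 9*exp(4*t/3)/5.
Var(X_t) = E[X_t^2] - (E[X_t])^2 = x_0^2 * exp(2 mu t) * (exp(sigma^2 t) - 1) = 81*(exp(t/9) - 1)*exp(8*t/3)/25.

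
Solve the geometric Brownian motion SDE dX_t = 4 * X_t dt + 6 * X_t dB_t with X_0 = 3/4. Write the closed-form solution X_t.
X_t = 3/4 * exp((-14) * t + (6) * B_t)

For GBM dX = mu X dt + sigma X dB with X_0 = x_0, apply Itô to Y = log X: dY = (mu - sigma^2/2) dt + sigma dB, so Y_t = log(x_0) + (mu - sigma^2/2) t + sigma B_t and hence X_t = x_0 * exp((mu - sigma^2/2) t + sigma B_t).
With mu = 4, sigma = 6, x_0 = 3/4, this gives:
  X_t = 3/4 * exp((-14) * t + (6) * B_t).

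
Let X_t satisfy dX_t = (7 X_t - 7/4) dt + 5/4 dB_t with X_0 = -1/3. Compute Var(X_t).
Var(X_t) = 25*exp(14*t)/224 - 25/224

The variance V(t) = Var(X_t) satisfies V'(t) = 2 a V(t) + c^2 with V(0) = 0 (drift coefficient is linear in X, diffusion is constant). With a = 7, c = 5/4, the solution is
  V(t) = (c^2 / (2 a)) * (exp(2 a t) - 1)
       = ((5/4)^2 / (2*7)) * (exp(14 t) - 1)
       = 25*exp(14*t)/224 - 25/224.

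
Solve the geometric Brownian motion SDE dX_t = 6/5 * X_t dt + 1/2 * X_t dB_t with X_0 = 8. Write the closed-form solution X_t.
X_t = 8 * exp((43/40) * t + (1/2) * B_t)

For GBM dX = mu X dt + sigma X dB with X_0 = x_0, apply Itô to Y = log X: dY = (mu - sigma^2/2) dt + sigma dB, so Y_t = log(x_0) + (mu - sigma^2/2) t + sigma B_t and hence X_t = x_0 * exp((mu - sigma^2/2) t + sigma B_t).
With mu = 6/5, sigma = 1/2, x_0 = 8, this gives:
  X_t = 8 * exp((43/40) * t + (1/2) * B_t).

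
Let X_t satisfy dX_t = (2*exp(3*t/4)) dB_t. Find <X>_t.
<X>_t = 8*exp(3*t/2)/3 - 8/3

For an Itô process dX_t = a(t) dt + b(t) dB_t, the quadratic variation is <X>_t = int_0^t b(s)^2 ds (the drift term does not contribute). Here b(s) = 2*exp(3*s/4), so
  b(s)^2 = 4*exp(3*s/2).
Integrating from 0 to t:
  <X>_t = int_0^t (4*exp(3*s/2)) ds = 8*exp(3*t/2)/3 - 8/3.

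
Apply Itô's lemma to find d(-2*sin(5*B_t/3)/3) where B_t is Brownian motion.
d(-2*sin(5*B_t/3)/3) = (25*sin(5*B_t/3)/27) dt + (-10*cos(5*B_t/3)/9) dB_t

Itô's formula for f(B_t) gives d f(B_t) = f'(B_t) dB_t + (1/2) f''(B_t) dt. Compute derivatives of f(x) = -2*sin(5*x/3)/3:
  f'(x)  = -10*cos(5*x/3)/9
  f''(x) = 50*sin(5*x/3)/27
Substitute x = B_t and multiply the f'' term by 1/2:
  drift     = (1/2) * (50*sin(5*x/3)/27) evaluated at B_t = 25*sin(5*B_t/3)/27
  diffusion = (-10*cos(5*x/3)/9) evaluated at B_t = -10*cos(5*B_t/3)/9
Therefore d(-2*sin(5*B_t/3)/3) = (25*sin(5*B_t/3)/27) dt + (-10*cos(5*B_t/3)/9) dB_t.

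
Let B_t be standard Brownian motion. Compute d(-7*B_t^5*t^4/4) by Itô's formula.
d(-7*B_t^5*t^4/4) = (B_t^3*t^3*(-7*B_t^2 - 35*t/2)) dt + (-35*B_t^4*t^4/4) dB_t

Itô's formula for f(t, x): d f(t, B_t) = (f_t + (1/2) f_xx) dt + f_x dB_t. Compute partials of f(t, x) = -7*t^4*x^5/4:
  f_t(t,x)  = -7*t^3*x^5
  f_x(t,x)  = -35*t^4*x^4/4
  f_xx(t,x) = -35*t^4*x^3
Assemble drift = f_t + (1/2) f_xx = t^3*x^3*(-35*t/2 - 7*x^2) and diffusion = f_x = -35*t^4*x^4/4. Substituting x = B_t:
  d(-7*B_t^5*t^4/4) = (B_t^3*t^3*(-7*B_t^2 - 35*t/2)) dt + (-35*B_t^4*t^4/4) dB_t.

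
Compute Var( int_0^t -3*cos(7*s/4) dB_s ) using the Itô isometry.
Var = 9*t/2 + 9*sin(7*t/2)/7

The Itô integral of a deterministic integrand f(s) has mean 0 because each increment f(s) * (B_{s+ds} - B_s) has mean 0. By the Itô isometry:
  Var( int_0^t f(s) dB_s ) = E[ (int_0^t f(s) dB_s)^2 ] = int_0^t f(s)^2 ds.
Here f(s) = -3*cos(7*s/4), so f(s)^2 = 9*cos(7*s/4)^2. Integrate:
  int_0^t (9*cos(7*s/4)^2) ds = 9*t/2 + 9*sin(7*t/2)/7.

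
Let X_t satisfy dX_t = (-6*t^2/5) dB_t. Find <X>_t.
<X>_t = 36*t^5/125

For an Itô process dX_t = a(t) dt + b(t) dB_t, the quadratic variation is <X>_t = int_0^t b(s)^2 ds (the drift term does not contribute). Here b(s) = -6*s^2/5, so
  b(s)^2 = 36*s^4/25.
Integrating from 0 to t:
  <X>_t = int_0^t (36*s^4/25) ds = 36*t^5/125.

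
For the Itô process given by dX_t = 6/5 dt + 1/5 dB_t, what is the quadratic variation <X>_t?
<X>_t = t/25

For an Itô process dX_t = a(t) dt + b(t) dB_t, the quadratic variation is <X>_t = int_0^t b(s)^2 ds (the drift term does not contribute). Here b(s) = 1/5, so
  b(s)^2 = 1/25.
Integrating from 0 to t:
  <X>_t = int_0^t (1/25) ds = t/25.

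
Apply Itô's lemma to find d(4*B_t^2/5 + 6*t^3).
d(4*B_t^2/5 + 6*t^3) = (18*t^2 + 4/5) dt + (8*B_t/5) dB_t

Itô's formula for f(t, x): d f(t, B_t) = (f_t + (1/2) f_xx) dt + f_x dB_t. Compute partials of f(t, x) = 6*t^3 + 4*x^2/5:
  f_t(t,x)  = 18*t^2
  f_x(t,x)  = 8*x/5
  f_xx(t,x) = 8/5
Assemble drift = f_t + (1/2) f_xx = 18*t^2 + 4/5 and diffusion = f_x = 8*x/5. Substituting x = B_t:
  d(4*B_t^2/5 + 6*t^3) = (18*t^2 + 4/5) dt + (8*B_t/5) dB_t.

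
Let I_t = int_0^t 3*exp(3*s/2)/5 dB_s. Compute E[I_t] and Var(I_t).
E[I_t] = 0; Var(I_t) = 3*exp(3*t)/25 - 3/25

The Itô integral of a deterministic integrand f(s) has mean 0 because each increment f(s) * (B_{s+ds} - B_s) has mean 0. By the Itô isometry:
  Var( int_0^t f(s) dB_s ) = E[ (int_0^t f(s) dB_s)^2 ] = int_0^t f(s)^2 ds.
Here f(s) = 3*exp(3*s/2)/5, so f(s)^2 = 9*exp(3*s)/25. Integrate:
  int_0^t (9*exp(3*s)/25) ds = 3*exp(3*t)/25 - 3/25.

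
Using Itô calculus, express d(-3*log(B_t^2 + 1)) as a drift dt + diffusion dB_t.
d(-3*log(B_t^2 + 1)) = (3*(B_t^2 - 1)/(B_t^2 + 1)^2) dt + (-6*B_t/(B_t^2 + 1)) dB_t

Itô's formula for f(B_t) gives d f(B_t) = f'(B_t) dB_t + (1/2) f''(B_t) dt. Compute derivatives of f(x) = -3*log(x^2 + 1):
  f'(x)  = -6*x/(x^2 + 1)
  f''(x) = 6*(x^2 - 1)/(x^2 + 1)^2
Substitute x = B_t and multiply the f'' term by 1/2:
  drift     = (1/2) * (6*(x^2 - 1)/(x^2 + 1)^2) evaluated at B_t = 3*(B_t^2 - 1)/(B_t^2 + 1)^2
  diffusion = (-6*x/(x^2 + 1)) evaluated at B_t = -6*B_t/(B_t^2 + 1)
Therefore d(-3*log(B_t^2 + 1)) = (3*(B_t^2 - 1)/(B_t^2 + 1)^2) dt + (-6*B_t/(B_t^2 + 1)) dB_t.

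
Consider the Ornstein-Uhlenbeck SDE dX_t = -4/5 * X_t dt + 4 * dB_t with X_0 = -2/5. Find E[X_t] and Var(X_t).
E[X_t] = -2*exp(-4*t/5)/5; Var(X_t) = 10 - 10*exp(-8*t/5)

The OU SDE dX = -theta X dt + sigma dB admits the integrating factor exp(theta t): d(exp(theta t) X_t) = sigma exp(theta t) dB_t. Integrating from 0 to t:
  X_t = x_0 * exp(-theta t) + sigma * int_0^t exp(-theta (t-s)) dB_s.
The Itô integral has mean 0 and (by the Itô isometry) variance sigma^2 * int_0^t exp(-2 theta (t - s)) ds = sigma^2 * (1 - exp(-2 theta t)) / (2 theta).
With theta = 4/5, sigma = 4, x_0 = -2/5:
  E[X_t] = -2/5 * exp(-4/5 t) = -2*exp(-4*t/5)/5
  Var(X_t) = (4)^2 * (1 - exp(-2*4/5 t)) / (2 * 4/5) = 10 - 10*exp(-8*t/5).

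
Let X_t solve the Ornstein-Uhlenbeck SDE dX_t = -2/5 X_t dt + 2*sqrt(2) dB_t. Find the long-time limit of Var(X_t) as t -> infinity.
lim Var(X_t) = 10

The OU SDE dX = -theta X dt + sigma dB admits the integrating factor exp(theta t): d(exp(theta t) X_t) = sigma exp(theta t) dB_t. Integrating from 0 to t gives X_t = x_0 * exp(-theta t) + sigma * int_0^t exp(-theta (t-s)) dB_s for any initial x_0. The Itô integral has variance (by the Itô isometry) sigma^2 * int_0^t exp(-2 theta (t - s)) ds = sigma^2 * (1 - exp(-2 theta t)) / (2 theta), independent of x_0.
With theta = 2/5, sigma = 2*sqrt(2):
  Var(X_t) = (2*sqrt(2))^2 * (1 - exp(-2*2/5 t)) / (2 * 2/5) = 10 - 10*exp(-4*t/5).
As t -> infinity, exp(-2*2/5 t) -> 0, so the stationary variance is sigma^2 / (2 theta) = 10.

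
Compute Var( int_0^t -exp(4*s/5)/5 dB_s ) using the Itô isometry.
Var = exp(8*t/5)/40 - 1/40

The Itô integral of a deterministic integrand f(s) has mean 0 because each increment f(s) * (B_{s+ds} - B_s) has mean 0. By the Itô isometry:
  Var( int_0^t f(s) dB_s ) = E[ (int_0^t f(s) dB_s)^2 ] = int_0^t f(s)^2 ds.
Here f(s) = -exp(4*s/5)/5, so f(s)^2 = exp(8*s/5)/25. Integrate:
  int_0^t (exp(8*s/5)/25) ds = exp(8*t/5)/40 - 1/40.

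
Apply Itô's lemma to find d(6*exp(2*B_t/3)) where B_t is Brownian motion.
d(6*exp(2*B_t/3)) = (4*exp(2*B_t/3)/3) dt + (4*exp(2*B_t/3)) dB_t

Itô's formula for f(B_t) gives d f(B_t) = f'(B_t) dB_t + (1/2) f''(B_t) dt. Compute derivatives of f(x) = 6*exp(2*x/3):
  f'(x)  = 4*exp(2*x/3)
  f''(x) = 8*exp(2*x/3)/3
Substitute x = B_t and multiply the f'' term by 1/2:
  drift     = (1/2) * (8*exp(2*x/3)/3) evaluated at B_t = 4*exp(2*B_t/3)/3
  diffusion = (4*exp(2*x/3)) evaluated at B_t = 4*exp(2*B_t/3)
Therefore d(6*exp(2*B_t/3)) = (4*exp(2*B_t/3)/3) dt + (4*exp(2*B_t/3)) dB_t.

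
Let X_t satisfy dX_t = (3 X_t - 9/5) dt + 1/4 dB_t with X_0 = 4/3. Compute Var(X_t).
Var(X_t) = exp(6*t)/96 - 1/96

The variance V(t) = Var(X_t) satisfies V'(t) = 2 a V(t) + c^2 with V(0) = 0 (drift coefficient is linear in X, diffusion is constant). With a = 3, c = 1/4, the solution is
  V(t) = (c^2 / (2 a)) * (exp(2 a t) - 1)
       = ((1/4)^2 / (2*3)) * (exp(6 t) - 1)
       = exp(6*t)/96 - 1/96.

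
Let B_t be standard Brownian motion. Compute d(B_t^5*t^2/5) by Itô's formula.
d(B_t^5*t^2/5) = (2*B_t^3*t*(B_t^2 + 5*t)/5) dt + (B_t^4*t^2) dB_t

Itô's formula for f(t, x): d f(t, B_t) = (f_t + (1/2) f_xx) dt + f_x dB_t. Compute partials of f(t, x) = t^2*x^5/5:
  f_t(t,x)  = 2*t*x^5/5
  f_x(t,x)  = t^2*x^4
  f_xx(t,x) = 4*t^2*x^3
Assemble drift = f_t + (1/2) f_xx = 2*t*x^3*(5*t + x^2)/5 and diffusion = f_x = t^2*x^4. Substituting x = B_t:
  d(B_t^5*t^2/5) = (2*B_t^3*t*(B_t^2 + 5*t)/5) dt + (B_t^4*t^2) dB_t.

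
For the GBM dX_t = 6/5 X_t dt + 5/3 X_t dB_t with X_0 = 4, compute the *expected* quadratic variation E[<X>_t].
E[<X>_t] = 2000*exp(233*t/45)/233 - 2000/233

<X>_t = int_0^t ((5/3) * X_s)^2 ds. Taking expectation inside the integral: E[<X>_t] = (5/3)^2 * int_0^t E[X_s^2] ds. For GBM, E[X_s^2] = x_0^2 * exp((2 mu + sigma^2) s). Integrating:
  E[<X>_t] = (5/3)^2 * 4^2 * (exp((2*(6/5) + (5/3)^2) t) - 1) / (2*(6/5) + (5/3)^2)
           = (5/3)^2 * 4^2 * (exp((233/45) t) - 1) / (233/45) = 2000*exp(233*t/45)/233 - 2000/233.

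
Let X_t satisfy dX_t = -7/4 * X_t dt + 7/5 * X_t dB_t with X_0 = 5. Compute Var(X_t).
Var(X_t) = (25*exp(49*t/25) - 25)*exp(-7*t/2)

For GBM dX = mu X dt + sigma X dB with X_0 = x_0, apply Itô to Y = log X: dY = (mu - sigma^2/2) dt + sigma dB, so Y_t = log(x_0) + (mu - sigma^2/2) t + sigma B_t and hence X_t = x_0 * exp((mu - sigma^2/2) t + sigma B_t).
With mu = -7/4, sigma = 7/5, x_0 = 5, this gives:
  X_t = 5 * exp((-273/100) * t + (7/5) * B_t).
Since sigma*B_t ~ Normal(0, sigma^2 t), E[exp(sigma*B_t)] = exp(sigma^2 t / 2); so E[X_t] = x_0 * exp((mu - sigma^2/2) t) * exp(sigma^2 t / 2) = x_0 * exp(mu t) = 5*exp(-7*t/4).
Var(X_t) = E[X_t^2] - (E[X_t])^2 = x_0^2 * exp(2 mu t) * (exp(sigma^2 t) - 1) = (25*exp(49*t/25) - 25)*exp(-7*t/2).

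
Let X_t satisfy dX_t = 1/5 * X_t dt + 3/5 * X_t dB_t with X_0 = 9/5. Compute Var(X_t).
Var(X_t) = 81*(exp(9*t/25) - 1)*exp(2*t/5)/25

For GBM dX = mu X dt + sigma X dB with X_0 = x_0, apply Itô to Y = log X: dY = (mu - sigma^2/2) dt + sigma dB, so Y_t = log(x_0) + (mu - sigma^2/2) t + sigma B_t and hence X_t = x_0 * exp((mu - sigma^2/2) t + sigma B_t).
With mu = 1/5, sigma = 3/5, x_0 = 9/5, this gives:
  X_t = 9/5 * exp((1/50) * t + (3/5) * B_t).
Since sigma*B_t ~ Normal(0, sigma^2 t), E[exp(sigma*B_t)] = exp(sigma^2 t / 2); so E[X_t] = x_0 * exp((mu - sigma^2/2) t) * exp(sigma^2 t / 2) = x_0 * exp(mu t) = 9*exp(t/5)/5.
Var(X_t) = E[X_t^2] - (E[X_t])^2 = x_0^2 * exp(2 mu t) * (exp(sigma^2 t) - 1) = 81*(exp(9*t/25) - 1)*exp(2*t/5)/25.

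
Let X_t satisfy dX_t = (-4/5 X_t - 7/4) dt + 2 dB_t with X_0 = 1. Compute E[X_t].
E[X_t] = -35/16 + 51*exp(-4*t/5)/16

Taking expectations and using E[dB_t] = 0, the mean m(t) = E[X_t] satisfies the ODE m'(t) = a m(t) + b with m(0) = x_0. With a = -4/5, b = -7/4, x_0 = 1, the solution is
  m(t) = x_0 * exp(a t) + (b/a) * (exp(a t) - 1)
       = 1 * exp((-4/5) t) + ((-7/4)/(-4/5)) * (exp((-4/5) t) - 1)
       = -35/16 + 51*exp(-4*t/5)/16.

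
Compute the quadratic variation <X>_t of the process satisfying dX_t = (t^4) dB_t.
<X>_t = t^9/9

For an Itô process dX_t = a(t) dt + b(t) dB_t, the quadratic variation is <X>_t = int_0^t b(s)^2 ds (the drift term does not contribute). Here b(s) = s^4, so
  b(s)^2 = s^8.
Integrating from 0 to t:
  <X>_t = int_0^t (s^8) ds = t^9/9.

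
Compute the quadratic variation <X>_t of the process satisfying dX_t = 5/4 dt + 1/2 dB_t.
<X>_t = t/4

For an Itô process dX_t = a(t) dt + b(t) dB_t, the quadratic variation is <X>_t = int_0^t b(s)^2 ds (the drift term does not contribute). Here b(s) = 1/2, so
  b(s)^2 = 1/4.
Integrating from 0 to t:
  <X>_t = int_0^t (1/4) ds = t/4.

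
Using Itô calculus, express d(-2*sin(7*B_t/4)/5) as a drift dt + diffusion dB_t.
d(-2*sin(7*B_t/4)/5) = (49*sin(7*B_t/4)/80) dt + (-7*cos(7*B_t/4)/10) dB_t

Itô's formula for f(B_t) gives d f(B_t) = f'(B_t) dB_t + (1/2) f''(B_t) dt. Compute derivatives of f(x) = -2*sin(7*x/4)/5:
  f'(x)  = -7*cos(7*x/4)/10
  f''(x) = 49*sin(7*x/4)/40
Substitute x = B_t and multiply the f'' term by 1/2:
  drift     = (1/2) * (49*sin(7*x/4)/40) evaluated at B_t = 49*sin(7*B_t/4)/80
  diffusion = (-7*cos(7*x/4)/10) evaluated at B_t = -7*cos(7*B_t/4)/10
Therefore d(-2*sin(7*B_t/4)/5) = (49*sin(7*B_t/4)/80) dt + (-7*cos(7*B_t/4)/10) dB_t.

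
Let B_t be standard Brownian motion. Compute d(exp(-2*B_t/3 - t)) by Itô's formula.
d(exp(-2*B_t/3 - t)) = (-7*exp(-2*B_t/3 - t)/9) dt + (-2*exp(-2*B_t/3 - t)/3) dB_t

Itô's formula for f(t, x): d f(t, B_t) = (f_t + (1/2) f_xx) dt + f_x dB_t. Compute partials of f(t, x) = exp(-t - 2*x/3):
  f_t(t,x)  = -exp(-t - 2*x/3)
  f_x(t,x)  = -2*exp(-t - 2*x/3)/3
  f_xx(t,x) = 4*exp(-t - 2*x/3)/9
Assemble drift = f_t + (1/2) f_xx = -7*exp(-t - 2*x/3)/9 and diffusion = f_x = -2*exp(-t - 2*x/3)/3. Substituting x = B_t:
  d(exp(-2*B_t/3 - t)) = (-7*exp(-2*B_t/3 - t)/9) dt + (-2*exp(-2*B_t/3 - t)/3) dB_t.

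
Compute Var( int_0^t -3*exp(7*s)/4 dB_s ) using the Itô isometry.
Var = 9*exp(14*t)/224 - 9/224

The Itô integral of a deterministic integrand f(s) has mean 0 because each increment f(s) * (B_{s+ds} - B_s) has mean 0. By the Itô isometry:
  Var( int_0^t f(s) dB_s ) = E[ (int_0^t f(s) dB_s)^2 ] = int_0^t f(s)^2 ds.
Here f(s) = -3*exp(7*s)/4, so f(s)^2 = 9*exp(14*s)/16. Integrate:
  int_0^t (9*exp(14*s)/16) ds = 9*exp(14*t)/224 - 9/224.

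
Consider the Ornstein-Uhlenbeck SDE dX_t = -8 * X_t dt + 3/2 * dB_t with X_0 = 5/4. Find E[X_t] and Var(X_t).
E[X_t] = 5*exp(-8*t)/4; Var(X_t) = 9/64 - 9*exp(-16*t)/64

The OU SDE dX = -theta X dt + sigma dB admits the integrating factor exp(theta t): d(exp(theta t) X_t) = sigma exp(theta t) dB_t. Integrating from 0 to t:
  X_t = x_0 * exp(-theta t) + sigma * int_0^t exp(-theta (t-s)) dB_s.
The Itô integral has mean 0 and (by the Itô isometry) variance sigma^2 * int_0^t exp(-2 theta (t - s)) ds = sigma^2 * (1 - exp(-2 theta t)) / (2 theta).
With theta = 8, sigma = 3/2, x_0 = 5/4:
  E[X_t] = 5/4 * exp(-8 t) = 5*exp(-8*t)/4
  Var(X_t) = (3/2)^2 * (1 - exp(-2*8 t)) / (2 * 8) = 9/64 - 9*exp(-16*t)/64.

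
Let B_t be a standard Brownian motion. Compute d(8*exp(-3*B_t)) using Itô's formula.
d(8*exp(-3*B_t)) = (36*exp(-3*B_t)) dt + (-24*exp(-3*B_t)) dB_t

Itô's formula for f(B_t) gives d f(B_t) = f'(B_t) dB_t + (1/2) f''(B_t) dt. Compute derivatives of f(x) = 8*exp(-3*x):
  f'(x)  = -24*exp(-3*x)
  f''(x) = 72*exp(-3*x)
Substitute x = B_t and multiply the f'' term by 1/2:
  drift     = (1/2) * (72*exp(-3*x)) evaluated at B_t = 36*exp(-3*B_t)
  diffusion = (-24*exp(-3*x)) evaluated at B_t = -24*exp(-3*B_t)
Therefore d(8*exp(-3*B_t)) = (36*exp(-3*B_t)) dt + (-24*exp(-3*B_t)) dB_t.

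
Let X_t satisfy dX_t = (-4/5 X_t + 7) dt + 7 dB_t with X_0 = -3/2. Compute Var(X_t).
Var(X_t) = 245/8 - 245*exp(-8*t/5)/8

The variance V(t) = Var(X_t) satisfies V'(t) = 2 a V(t) + c^2 with V(0) = 0 (drift coefficient is linear in X, diffusion is constant). With a = -4/5, c = 7, the solution is
  V(t) = (c^2 / (2 a)) * (exp(2 a t) - 1)
       = (7^2 / (2*(-4/5))) * (exp((-8/5) t) - 1)
       = 245/8 - 245*exp(-8*t/5)/8.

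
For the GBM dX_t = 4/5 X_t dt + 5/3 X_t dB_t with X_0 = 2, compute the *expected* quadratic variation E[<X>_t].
E[<X>_t] = 500*exp(197*t/45)/197 - 500/197

<X>_t = int_0^t ((5/3) * X_s)^2 ds. Taking expectation inside the integral: E[<X>_t] = (5/3)^2 * int_0^t E[X_s^2] ds. For GBM, E[X_s^2] = x_0^2 * exp((2 mu + sigma^2) s). Integrating:
  E[<X>_t] = (5/3)^2 * 2^2 * (exp((2*(4/5) + (5/3)^2) t) - 1) / (2*(4/5) + (5/3)^2)
           = (5/3)^2 * 2^2 * (exp((197/45) t) - 1) / (197/45) = 500*exp(197*t/45)/197 - 500/197.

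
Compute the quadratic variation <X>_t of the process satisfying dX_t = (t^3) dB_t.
<X>_t = t^7/7

For an Itô process dX_t = a(t) dt + b(t) dB_t, the quadratic variation is <X>_t = int_0^t b(s)^2 ds (the drift term does not contribute). Here b(s) = s^3, so
  b(s)^2 = s^6.
Integrating from 0 to t:
  <X>_t = int_0^t (s^6) ds = t^7/7.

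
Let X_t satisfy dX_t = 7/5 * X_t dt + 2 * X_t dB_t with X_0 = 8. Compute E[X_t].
E[X_t] = 8*exp(7*t/5)

For GBM dX = mu X dt + sigma X dB with X_0 = x_0, apply Itô to Y = log X: dY = (mu - sigma^2/2) dt + sigma dB, so Y_t = log(x_0) + (mu - sigma^2/2) t + sigma B_t and hence X_t = x_0 * exp((mu - sigma^2/2) t + sigma B_t).
With mu = 7/5, sigma = 2, x_0 = 8, this gives:
  X_t = 8 * exp((-3/5) * t + (2) * B_t).
Since sigma*B_t ~ Normal(0, sigma^2 t), E[exp(sigma*B_t)] = exp(sigma^2 t / 2); so E[X_t] = x_0 * exp((mu - sigma^2/2) t) * exp(sigma^2 t / 2) = x_0 * exp(mu t) = 8*exp(7*t/5).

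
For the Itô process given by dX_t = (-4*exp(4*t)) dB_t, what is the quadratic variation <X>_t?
<X>_t = 2*exp(8*t) - 2

For an Itô process dX_t = a(t) dt + b(t) dB_t, the quadratic variation is <X>_t = int_0^t b(s)^2 ds (the drift term does not contribute). Here b(s) = -4*exp(4*s), so
  b(s)^2 = 16*exp(8*s).
Integrating from 0 to t:
  <X>_t = int_0^t (16*exp(8*s)) ds = 2*exp(8*t) - 2.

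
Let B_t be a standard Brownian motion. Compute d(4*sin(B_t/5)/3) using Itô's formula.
d(4*sin(B_t/5)/3) = (-2*sin(B_t/5)/75) dt + (4*cos(B_t/5)/15) dB_t

Itô's formula for f(B_t) gives d f(B_t) = f'(B_t) dB_t + (1/2) f''(B_t) dt. Compute derivatives of f(x) = 4*sin(x/5)/3:
  f'(x)  = 4*cos(x/5)/15
  f''(x) = -4*sin(x/5)/75
Substitute x = B_t and multiply the f'' term by 1/2:
  drift     = (1/2) * (-4*sin(x/5)/75) evaluated at B_t = -2*sin(B_t/5)/75
  diffusion = (4*cos(x/5)/15) evaluated at B_t = 4*cos(B_t/5)/15
Therefore d(4*sin(B_t/5)/3) = (-2*sin(B_t/5)/75) dt + (4*cos(B_t/5)/15) dB_t.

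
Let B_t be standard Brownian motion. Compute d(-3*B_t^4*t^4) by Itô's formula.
d(-3*B_t^4*t^4) = (B_t^2*t^3*(-12*B_t^2 - 18*t)) dt + (-12*B_t^3*t^4) dB_t

Itô's formula for f(t, x): d f(t, B_t) = (f_t + (1/2) f_xx) dt + f_x dB_t. Compute partials of f(t, x) = -3*t^4*x^4:
  f_t(t,x)  = -12*t^3*x^4
  f_x(t,x)  = -12*t^4*x^3
  f_xx(t,x) = -36*t^4*x^2
Assemble drift = f_t + (1/2) f_xx = t^3*x^2*(-18*t - 12*x^2) and diffusion = f_x = -12*t^4*x^3. Substituting x = B_t:
  d(-3*B_t^4*t^4) = (B_t^2*t^3*(-12*B_t^2 - 18*t)) dt + (-12*B_t^3*t^4) dB_t.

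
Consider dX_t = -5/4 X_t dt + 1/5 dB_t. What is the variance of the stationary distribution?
lim Var(X_t) = 2/125

The OU SDE dX = -theta X dt + sigma dB admits the integrating factor exp(theta t): d(exp(theta t) X_t) = sigma exp(theta t) dB_t. Integrating from 0 to t gives X_t = x_0 * exp(-theta t) + sigma * int_0^t exp(-theta (t-s)) dB_s for any initial x_0. The Itô integral has variance (by the Itô isometry) sigma^2 * int_0^t exp(-2 theta (t - s)) ds = sigma^2 * (1 - exp(-2 theta t)) / (2 theta), independent of x_0.
With theta = 5/4, sigma = 1/5:
  Var(X_t) = (1/5)^2 * (1 - exp(-2*5/4 t)) / (2 * 5/4) = 2/125 - 2*exp(-5*t/2)/125.
As t -> infinity, exp(-2*5/4 t) -> 0, so the stationary variance is sigma^2 / (2 theta) = 2/125.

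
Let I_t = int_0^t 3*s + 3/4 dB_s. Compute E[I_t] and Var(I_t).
E[I_t] = 0; Var(I_t) = 3*t*(16*t^2 + 12*t + 3)/16

The Itô integral of a deterministic integrand f(s) has mean 0 because each increment f(s) * (B_{s+ds} - B_s) has mean 0. By the Itô isometry:
  Var( int_0^t f(s) dB_s ) = E[ (int_0^t f(s) dB_s)^2 ] = int_0^t f(s)^2 ds.
Here f(s) = 3*s + 3/4, so f(s)^2 = 9*(4*s + 1)^2/16. Integrate:
  int_0^t (9*(4*s + 1)^2/16) ds = 3*t*(16*t^2 + 12*t + 3)/16.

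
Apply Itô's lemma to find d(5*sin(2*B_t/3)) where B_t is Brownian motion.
d(5*sin(2*B_t/3)) = (-10*sin(2*B_t/3)/9) dt + (10*cos(2*B_t/3)/3) dB_t

Itô's formula for f(B_t) gives d f(B_t) = f'(B_t) dB_t + (1/2) f''(B_t) dt. Compute derivatives of f(x) = 5*sin(2*x/3):
  f'(x)  = 10*cos(2*x/3)/3
  f''(x) = -20*sin(2*x/3)/9
Substitute x = B_t and multiply the f'' term by 1/2:
  drift     = (1/2) * (-20*sin(2*x/3)/9) evaluated at B_t = -10*sin(2*B_t/3)/9
  diffusion = (10*cos(2*x/3)/3) evaluated at B_t = 10*cos(2*B_t/3)/3
Therefore d(5*sin(2*B_t/3)) = (-10*sin(2*B_t/3)/9) dt + (10*cos(2*B_t/3)/3) dB_t.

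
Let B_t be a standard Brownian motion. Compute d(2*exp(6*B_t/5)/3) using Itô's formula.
d(2*exp(6*B_t/5)/3) = (12*exp(6*B_t/5)/25) dt + (4*exp(6*B_t/5)/5) dB_t

Itô's formula for f(B_t) gives d f(B_t) = f'(B_t) dB_t + (1/2) f''(B_t) dt. Compute derivatives of f(x) = 2*exp(6*x/5)/3:
  f'(x)  = 4*exp(6*x/5)/5
  f''(x) = 24*exp(6*x/5)/25
Substitute x = B_t and multiply the f'' term by 1/2:
  drift     = (1/2) * (24*exp(6*x/5)/25) evaluated at B_t = 12*exp(6*B_t/5)/25
  diffusion = (4*exp(6*x/5)/5) evaluated at B_t = 4*exp(6*B_t/5)/5
Therefore d(2*exp(6*B_t/5)/3) = (12*exp(6*B_t/5)/25) dt + (4*exp(6*B_t/5)/5) dB_t.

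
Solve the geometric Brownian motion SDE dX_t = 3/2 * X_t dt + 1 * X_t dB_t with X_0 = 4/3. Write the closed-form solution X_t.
X_t = 4/3 * exp((1) * t + (1) * B_t)

For GBM dX = mu X dt + sigma X dB with X_0 = x_0, apply Itô to Y = log X: dY = (mu - sigma^2/2) dt + sigma dB, so Y_t = log(x_0) + (mu - sigma^2/2) t + sigma B_t and hence X_t = x_0 * exp((mu - sigma^2/2) t + sigma B_t).
With mu = 3/2, sigma = 1, x_0 = 4/3, this gives:
  X_t = 4/3 * exp((1) * t + (1) * B_t).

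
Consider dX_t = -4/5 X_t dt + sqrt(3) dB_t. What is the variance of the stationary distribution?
lim Var(X_t) = 15/8

The OU SDE dX = -theta X dt + sigma dB admits the integrating factor exp(theta t): d(exp(theta t) X_t) = sigma exp(theta t) dB_t. Integrating from 0 to t gives X_t = x_0 * exp(-theta t) + sigma * int_0^t exp(-theta (t-s)) dB_s for any initial x_0. The Itô integral has variance (by the Itô isometry) sigma^2 * int_0^t exp(-2 theta (t - s)) ds = sigma^2 * (1 - exp(-2 theta t)) / (2 theta), independent of x_0.
With theta = 4/5, sigma = sqrt(3):
  Var(X_t) = (sqrt(3))^2 * (1 - exp(-2*4/5 t)) / (2 * 4/5) = 15/8 - 15*exp(-8*t/5)/8.
As t -> infinity, exp(-2*4/5 t) -> 0, so the stationary variance is sigma^2 / (2 theta) = 15/8.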